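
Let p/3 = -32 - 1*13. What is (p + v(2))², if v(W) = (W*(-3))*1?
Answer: 19881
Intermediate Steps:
v(W) = -3*W (v(W) = -3*W*1 = -3*W)
p = -135 (p = 3*(-32 - 1*13) = 3*(-32 - 13) = 3*(-45) = -135)
(p + v(2))² = (-135 - 3*2)² = (-135 - 6)² = (-141)² = 19881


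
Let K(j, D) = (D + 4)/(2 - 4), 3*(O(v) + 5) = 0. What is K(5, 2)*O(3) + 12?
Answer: 27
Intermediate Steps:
O(v) = -5 (O(v) = -5 + (⅓)*0 = -5 + 0 = -5)
K(j, D) = -2 - D/2 (K(j, D) = (4 + D)/(-2) = (4 + D)*(-½) = -2 - D/2)
K(5, 2)*O(3) + 12 = (-2 - ½*2)*(-5) + 12 = (-2 - 1)*(-5) + 12 = -3*(-5) + 12 = 15 + 12 = 27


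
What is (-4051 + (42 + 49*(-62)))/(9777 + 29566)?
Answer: -7047/39343 ≈ -0.17912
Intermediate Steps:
(-4051 + (42 + 49*(-62)))/(9777 + 29566) = (-4051 + (42 - 3038))/39343 = (-4051 - 2996)*(1/39343) = -7047*1/39343 = -7047/39343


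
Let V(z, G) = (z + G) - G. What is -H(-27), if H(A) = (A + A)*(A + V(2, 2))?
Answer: -1350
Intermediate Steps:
V(z, G) = z (V(z, G) = (G + z) - G = z)
H(A) = 2*A*(2 + A) (H(A) = (A + A)*(A + 2) = (2*A)*(2 + A) = 2*A*(2 + A))
-H(-27) = -2*(-27)*(2 - 27) = -2*(-27)*(-25) = -1*1350 = -1350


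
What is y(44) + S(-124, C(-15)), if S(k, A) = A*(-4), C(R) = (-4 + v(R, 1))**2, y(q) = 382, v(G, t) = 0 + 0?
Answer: 318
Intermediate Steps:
v(G, t) = 0
C(R) = 16 (C(R) = (-4 + 0)**2 = (-4)**2 = 16)
S(k, A) = -4*A
y(44) + S(-124, C(-15)) = 382 - 4*16 = 382 - 64 = 318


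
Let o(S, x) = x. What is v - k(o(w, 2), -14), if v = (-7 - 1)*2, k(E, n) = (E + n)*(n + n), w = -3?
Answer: -352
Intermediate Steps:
k(E, n) = 2*n*(E + n) (k(E, n) = (E + n)*(2*n) = 2*n*(E + n))
v = -16 (v = -8*2 = -16)
v - k(o(w, 2), -14) = -16 - 2*(-14)*(2 - 14) = -16 - 2*(-14)*(-12) = -16 - 1*336 = -16 - 336 = -352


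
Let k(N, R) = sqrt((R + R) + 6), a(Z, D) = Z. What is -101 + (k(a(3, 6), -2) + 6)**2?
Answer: -63 + 12*sqrt(2) ≈ -46.029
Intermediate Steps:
k(N, R) = sqrt(6 + 2*R) (k(N, R) = sqrt(2*R + 6) = sqrt(6 + 2*R))
-101 + (k(a(3, 6), -2) + 6)**2 = -101 + (sqrt(6 + 2*(-2)) + 6)**2 = -101 + (sqrt(6 - 4) + 6)**2 = -101 + (sqrt(2) + 6)**2 = -101 + (6 + sqrt(2))**2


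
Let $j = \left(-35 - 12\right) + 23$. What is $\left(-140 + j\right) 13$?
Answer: $-2132$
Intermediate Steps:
$j = -24$ ($j = -47 + 23 = -24$)
$\left(-140 + j\right) 13 = \left(-140 - 24\right) 13 = \left(-164\right) 13 = -2132$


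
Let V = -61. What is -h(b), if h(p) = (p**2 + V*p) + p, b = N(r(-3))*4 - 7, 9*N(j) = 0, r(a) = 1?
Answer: -469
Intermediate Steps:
N(j) = 0 (N(j) = (1/9)*0 = 0)
b = -7 (b = 0*4 - 7 = 0 - 7 = -7)
h(p) = p**2 - 60*p (h(p) = (p**2 - 61*p) + p = p**2 - 60*p)
-h(b) = -(-7)*(-60 - 7) = -(-7)*(-67) = -1*469 = -469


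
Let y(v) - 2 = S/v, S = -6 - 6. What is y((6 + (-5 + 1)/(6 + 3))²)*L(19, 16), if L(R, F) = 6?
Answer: 6042/625 ≈ 9.6672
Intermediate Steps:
S = -12
y(v) = 2 - 12/v
y((6 + (-5 + 1)/(6 + 3))²)*L(19, 16) = (2 - 12/(6 + (-5 + 1)/(6 + 3))²)*6 = (2 - 12/(6 - 4/9)²)*6 = (2 - 12/((50/9)²))*6 = (2 - 12/2500/81)*6 = (2 - 12*81/2500)*6 = (2 - 243/625)*6 = (1007/625)*6 = 6042/625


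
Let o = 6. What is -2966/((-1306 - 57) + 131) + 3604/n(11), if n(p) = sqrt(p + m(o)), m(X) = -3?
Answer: 1483/616 + 901*sqrt(2) ≈ 1276.6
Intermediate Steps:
n(p) = sqrt(-3 + p) (n(p) = sqrt(p - 3) = sqrt(-3 + p))
-2966/((-1306 - 57) + 131) + 3604/n(11) = -2966/((-1306 - 57) + 131) + 3604/(sqrt(-3 + 11)) = -2966/(-1363 + 131) + 3604/(sqrt(8)) = -2966/(-1232) + 3604/((2*sqrt(2))) = -2966*(-1/1232) + 3604*(sqrt(2)/4) = 1483/616 + 901*sqrt(2)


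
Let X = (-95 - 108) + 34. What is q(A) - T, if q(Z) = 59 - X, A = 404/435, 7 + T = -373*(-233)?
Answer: -86674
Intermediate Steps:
T = 86902 (T = -7 - 373*(-233) = -7 + 86909 = 86902)
A = 404/435 (A = 404*(1/435) = 404/435 ≈ 0.92874)
X = -169 (X = -203 + 34 = -169)
q(Z) = 228 (q(Z) = 59 - 1*(-169) = 59 + 169 = 228)
q(A) - T = 228 - 1*86902 = 228 - 86902 = -86674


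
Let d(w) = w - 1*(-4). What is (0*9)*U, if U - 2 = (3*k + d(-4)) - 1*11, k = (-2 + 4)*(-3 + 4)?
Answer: 0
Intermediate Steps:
k = 2 (k = 2*1 = 2)
d(w) = 4 + w (d(w) = w + 4 = 4 + w)
U = -3 (U = 2 + ((3*2 + (4 - 4)) - 1*11) = 2 + ((6 + 0) - 11) = 2 + (6 - 11) = 2 - 5 = -3)
(0*9)*U = (0*9)*(-3) = 0*(-3) = 0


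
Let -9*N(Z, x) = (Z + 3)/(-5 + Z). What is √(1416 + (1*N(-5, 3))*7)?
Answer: 13*√1885/15 ≈ 37.628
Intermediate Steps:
N(Z, x) = -(3 + Z)/(9*(-5 + Z)) (N(Z, x) = -(Z + 3)/(9*(-5 + Z)) = -(3 + Z)/(9*(-5 + Z)))
√(1416 + (1*N(-5, 3))*7) = √(1416 + (1*((-3 - 1*(-5))/(9*(-5 - 5))))*7) = √(1416 + (1*((⅑)*(-3 + 5)/(-10)))*7) = √(1416 + (1*((⅑)*(-⅒)*2))*7) = √(1416 + (1*(-1/45))*7) = √(1416 - 1/45*7) = √(1416 - 7/45) = √(63713/45) = 13*√1885/15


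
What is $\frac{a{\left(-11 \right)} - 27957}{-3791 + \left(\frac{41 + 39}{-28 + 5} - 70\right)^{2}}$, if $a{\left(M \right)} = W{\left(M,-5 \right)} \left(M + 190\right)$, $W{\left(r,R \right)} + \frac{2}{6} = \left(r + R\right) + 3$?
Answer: $- \frac{48155399}{2551983} \approx -18.87$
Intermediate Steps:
$W{\left(r,R \right)} = \frac{8}{3} + R + r$ ($W{\left(r,R \right)} = - \frac{1}{3} + \left(\left(r + R\right) + 3\right) = - \frac{1}{3} + \left(\left(R + r\right) + 3\right) = - \frac{1}{3} + \left(3 + R + r\right) = \frac{8}{3} + R + r$)
$a{\left(M \right)} = \left(190 + M\right) \left(- \frac{7}{3} + M\right)$ ($a{\left(M \right)} = \left(\frac{8}{3} - 5 + M\right) \left(M + 190\right) = \left(- \frac{7}{3} + M\right) \left(190 + M\right) = \left(190 + M\right) \left(- \frac{7}{3} + M\right)$)
$\frac{a{\left(-11 \right)} - 27957}{-3791 + \left(\frac{41 + 39}{-28 + 5} - 70\right)^{2}} = \frac{\frac{\left(-7 + 3 \left(-11\right)\right) \left(190 - 11\right)}{3} - 27957}{-3791 + \left(\frac{41 + 39}{-28 + 5} - 70\right)^{2}} = \frac{\frac{1}{3} \left(-7 - 33\right) 179 - 27957}{-3791 + \left(\frac{80}{-23} - 70\right)^{2}} = \frac{\frac{1}{3} \left(-40\right) 179 - 27957}{-3791 + \left(80 \left(- \frac{1}{23}\right) - 70\right)^{2}} = \frac{- \frac{7160}{3} - 27957}{-3791 + \left(- \frac{80}{23} - 70\right)^{2}} = - \frac{91031}{3 \left(-3791 + \left(- \frac{1690}{23}\right)^{2}\right)} = - \frac{91031}{3 \left(-3791 + \frac{2856100}{529}\right)} = - \frac{91031}{3 \cdot \frac{850661}{529}} = \left(- \frac{91031}{3}\right) \frac{529}{850661} = - \frac{48155399}{2551983}$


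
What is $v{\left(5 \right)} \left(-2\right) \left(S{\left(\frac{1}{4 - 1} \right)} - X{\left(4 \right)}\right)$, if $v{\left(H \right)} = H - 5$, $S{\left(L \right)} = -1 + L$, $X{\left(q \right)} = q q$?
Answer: $0$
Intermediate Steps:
$X{\left(q \right)} = q^{2}$
$v{\left(H \right)} = -5 + H$
$v{\left(5 \right)} \left(-2\right) \left(S{\left(\frac{1}{4 - 1} \right)} - X{\left(4 \right)}\right) = \left(-5 + 5\right) \left(-2\right) \left(\left(-1 + \frac{1}{4 - 1}\right) - 4^{2}\right) = 0 \left(-2\right) \left(\left(-1 + \frac{1}{3}\right) - 16\right) = 0 \left(\left(-1 + \frac{1}{3}\right) - 16\right) = 0 \left(- \frac{2}{3} - 16\right) = 0 \left(- \frac{50}{3}\right) = 0$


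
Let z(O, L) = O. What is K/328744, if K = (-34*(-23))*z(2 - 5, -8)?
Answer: -1173/164372 ≈ -0.0071363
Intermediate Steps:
K = -2346 (K = (-34*(-23))*(2 - 5) = 782*(-3) = -2346)
K/328744 = -2346/328744 = -2346*1/328744 = -1173/164372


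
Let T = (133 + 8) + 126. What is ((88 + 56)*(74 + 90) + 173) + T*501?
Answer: 157556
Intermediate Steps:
T = 267 (T = 141 + 126 = 267)
((88 + 56)*(74 + 90) + 173) + T*501 = ((88 + 56)*(74 + 90) + 173) + 267*501 = (144*164 + 173) + 133767 = (23616 + 173) + 133767 = 23789 + 133767 = 157556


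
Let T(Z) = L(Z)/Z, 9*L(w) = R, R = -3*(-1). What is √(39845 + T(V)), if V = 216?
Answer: √51639122/36 ≈ 199.61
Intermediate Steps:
R = 3
L(w) = ⅓ (L(w) = (⅑)*3 = ⅓)
T(Z) = 1/(3*Z)
√(39845 + T(V)) = √(39845 + (⅓)/216) = √(39845 + (⅓)*(1/216)) = √(39845 + 1/648) = √(25819561/648) = √51639122/36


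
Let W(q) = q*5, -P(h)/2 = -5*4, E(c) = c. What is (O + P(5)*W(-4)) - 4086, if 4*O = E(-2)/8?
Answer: -78177/16 ≈ -4886.1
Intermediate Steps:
P(h) = 40 (P(h) = -(-10)*4 = -2*(-20) = 40)
W(q) = 5*q
O = -1/16 (O = (-2/8)/4 = (-2*⅛)/4 = (¼)*(-¼) = -1/16 ≈ -0.062500)
(O + P(5)*W(-4)) - 4086 = (-1/16 + 40*(5*(-4))) - 4086 = (-1/16 + 40*(-20)) - 4086 = (-1/16 - 800) - 4086 = -12801/16 - 4086 = -78177/16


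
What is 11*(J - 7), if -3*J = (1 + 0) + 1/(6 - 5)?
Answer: -253/3 ≈ -84.333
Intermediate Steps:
J = -2/3 (J = -((1 + 0) + 1/(6 - 5))/3 = -(1 + 1/1)/3 = -(1 + 1)/3 = -1/3*2 = -2/3 ≈ -0.66667)
11*(J - 7) = 11*(-2/3 - 7) = 11*(-23/3) = -253/3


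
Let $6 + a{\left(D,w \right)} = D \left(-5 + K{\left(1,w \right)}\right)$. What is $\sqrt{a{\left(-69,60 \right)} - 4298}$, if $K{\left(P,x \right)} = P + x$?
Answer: $2 i \sqrt{2042} \approx 90.377 i$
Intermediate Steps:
$a{\left(D,w \right)} = -6 + D \left(-4 + w\right)$ ($a{\left(D,w \right)} = -6 + D \left(-5 + \left(1 + w\right)\right) = -6 + D \left(-4 + w\right)$)
$\sqrt{a{\left(-69,60 \right)} - 4298} = \sqrt{\left(-6 - -276 - 4140\right) - 4298} = \sqrt{\left(-6 + 276 - 4140\right) - 4298} = \sqrt{-3870 - 4298} = \sqrt{-8168} = 2 i \sqrt{2042}$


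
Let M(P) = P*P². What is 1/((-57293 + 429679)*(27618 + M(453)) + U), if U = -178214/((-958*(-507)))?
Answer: 242853/8409311347591448003 ≈ 2.8879e-14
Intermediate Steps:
M(P) = P³
U = -89107/242853 (U = -178214/485706 = -178214*1/485706 = -89107/242853 ≈ -0.36692)
1/((-57293 + 429679)*(27618 + M(453)) + U) = 1/((-57293 + 429679)*(27618 + 453³) - 89107/242853) = 1/(372386*(27618 + 92959677) - 89107/242853) = 1/(372386*92987295 - 89107/242853) = 1/(34627166835870 - 89107/242853) = 1/(8409311347591448003/242853) = 242853/8409311347591448003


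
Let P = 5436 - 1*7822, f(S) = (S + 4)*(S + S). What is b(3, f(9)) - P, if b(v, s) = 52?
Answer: 2438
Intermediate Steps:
f(S) = 2*S*(4 + S) (f(S) = (4 + S)*(2*S) = 2*S*(4 + S))
P = -2386 (P = 5436 - 7822 = -2386)
b(3, f(9)) - P = 52 - 1*(-2386) = 52 + 2386 = 2438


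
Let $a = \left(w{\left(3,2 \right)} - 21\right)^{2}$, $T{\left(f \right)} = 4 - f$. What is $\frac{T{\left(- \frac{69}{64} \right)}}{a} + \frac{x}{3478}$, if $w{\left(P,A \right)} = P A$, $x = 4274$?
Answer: $\frac{1253519}{1001664} \approx 1.2514$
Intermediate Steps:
$w{\left(P,A \right)} = A P$
$a = 225$ ($a = \left(2 \cdot 3 - 21\right)^{2} = \left(6 - 21\right)^{2} = \left(-15\right)^{2} = 225$)
$\frac{T{\left(- \frac{69}{64} \right)}}{a} + \frac{x}{3478} = \frac{4 - - \frac{69}{64}}{225} + \frac{4274}{3478} = \left(4 - \left(-69\right) \frac{1}{64}\right) \frac{1}{225} + 4274 \cdot \frac{1}{3478} = \left(4 - - \frac{69}{64}\right) \frac{1}{225} + \frac{2137}{1739} = \left(4 + \frac{69}{64}\right) \frac{1}{225} + \frac{2137}{1739} = \frac{325}{64} \cdot \frac{1}{225} + \frac{2137}{1739} = \frac{13}{576} + \frac{2137}{1739} = \frac{1253519}{1001664}$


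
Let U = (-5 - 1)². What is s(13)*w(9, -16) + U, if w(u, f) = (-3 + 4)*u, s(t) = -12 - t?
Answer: -189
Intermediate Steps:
w(u, f) = u (w(u, f) = 1*u = u)
U = 36 (U = (-6)² = 36)
s(13)*w(9, -16) + U = (-12 - 1*13)*9 + 36 = (-12 - 13)*9 + 36 = -25*9 + 36 = -225 + 36 = -189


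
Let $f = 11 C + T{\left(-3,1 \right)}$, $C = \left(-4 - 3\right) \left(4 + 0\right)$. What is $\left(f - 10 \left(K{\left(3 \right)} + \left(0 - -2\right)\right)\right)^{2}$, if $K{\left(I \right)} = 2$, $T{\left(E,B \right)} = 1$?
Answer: $120409$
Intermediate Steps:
$C = -28$ ($C = \left(-7\right) 4 = -28$)
$f = -307$ ($f = 11 \left(-28\right) + 1 = -308 + 1 = -307$)
$\left(f - 10 \left(K{\left(3 \right)} + \left(0 - -2\right)\right)\right)^{2} = \left(-307 - 10 \left(2 + \left(0 - -2\right)\right)\right)^{2} = \left(-307 - 10 \left(2 + \left(0 + 2\right)\right)\right)^{2} = \left(-307 - 10 \left(2 + 2\right)\right)^{2} = \left(-307 - 40\right)^{2} = \left(-347\right)^{2} = 120409$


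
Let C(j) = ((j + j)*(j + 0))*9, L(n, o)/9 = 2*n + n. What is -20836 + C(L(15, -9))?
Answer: 2931614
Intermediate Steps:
L(n, o) = 27*n (L(n, o) = 9*(2*n + n) = 9*(3*n) = 27*n)
C(j) = 18*j**2 (C(j) = ((2*j)*j)*9 = (2*j**2)*9 = 18*j**2)
-20836 + C(L(15, -9)) = -20836 + 18*(27*15)**2 = -20836 + 18*405**2 = -20836 + 18*164025 = -20836 + 2952450 = 2931614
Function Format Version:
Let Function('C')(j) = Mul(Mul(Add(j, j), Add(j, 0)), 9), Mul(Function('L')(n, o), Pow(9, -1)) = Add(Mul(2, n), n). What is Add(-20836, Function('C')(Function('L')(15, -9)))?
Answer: 2931614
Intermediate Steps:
Function('L')(n, o) = Mul(27, n) (Function('L')(n, o) = Mul(9, Add(Mul(2, n), n)) = Mul(9, Mul(3, n)) = Mul(27, n))
Function('C')(j) = Mul(18, Pow(j, 2)) (Function('C')(j) = Mul(Mul(Mul(2, j), j), 9) = Mul(Mul(2, Pow(j, 2)), 9) = Mul(18, Pow(j, 2)))
Add(-20836, Function('C')(Function('L')(15, -9))) = Add(-20836, Mul(18, Pow(Mul(27, 15), 2))) = Add(-20836, Mul(18, Pow(405, 2))) = Add(-20836, Mul(18, 164025)) = Add(-20836, 2952450) = 2931614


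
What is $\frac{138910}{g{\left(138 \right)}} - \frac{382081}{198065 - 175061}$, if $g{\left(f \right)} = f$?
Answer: $\frac{523793077}{529092} \approx 989.98$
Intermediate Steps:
$\frac{138910}{g{\left(138 \right)}} - \frac{382081}{198065 - 175061} = \frac{138910}{138} - \frac{382081}{198065 - 175061} = 138910 \cdot \frac{1}{138} - \frac{382081}{198065 - 175061} = \frac{69455}{69} - \frac{382081}{23004} = \frac{523793077}{529092}$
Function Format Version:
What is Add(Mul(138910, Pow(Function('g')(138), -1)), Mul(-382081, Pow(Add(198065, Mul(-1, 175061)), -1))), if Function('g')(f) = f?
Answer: Rational(523793077, 529092) ≈ 989.98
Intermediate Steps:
Add(Mul(138910, Pow(Function('g')(138), -1)), Mul(-382081, Pow(Add(198065, Mul(-1, 175061)), -1))) = Add(Mul(138910, Pow(138, -1)), Mul(-382081, Pow(Add(198065, Mul(-1, 175061)), -1))) = Add(Mul(138910, Rational(1, 138)), Mul(-382081, Pow(Add(198065, -175061), -1))) = Add(Rational(69455, 69), Mul(-382081, Pow(23004, -1))) = Add(Rational(69455, 69), Mul(-382081, Rational(1, 23004))) = Add(Rational(69455, 69), Rational(-382081, 23004)) = Rational(523793077, 529092)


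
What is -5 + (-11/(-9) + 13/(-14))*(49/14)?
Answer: -143/36 ≈ -3.9722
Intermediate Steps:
-5 + (-11/(-9) + 13/(-14))*(49/14) = -5 + (-11*(-1/9) + 13*(-1/14))*(49*(1/14)) = -5 + (11/9 - 13/14)*(7/2) = -5 + (37/126)*(7/2) = -5 + 37/36 = -143/36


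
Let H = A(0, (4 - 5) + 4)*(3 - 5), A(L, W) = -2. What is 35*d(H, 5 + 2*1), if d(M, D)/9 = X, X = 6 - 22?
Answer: -5040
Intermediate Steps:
H = 4 (H = -2*(3 - 5) = -2*(-2) = 4)
X = -16
d(M, D) = -144 (d(M, D) = 9*(-16) = -144)
35*d(H, 5 + 2*1) = 35*(-144) = -5040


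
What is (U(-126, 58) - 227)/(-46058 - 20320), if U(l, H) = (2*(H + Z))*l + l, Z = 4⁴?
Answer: 79481/66378 ≈ 1.1974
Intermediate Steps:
Z = 256
U(l, H) = l + l*(512 + 2*H) (U(l, H) = (2*(H + 256))*l + l = (2*(256 + H))*l + l = (512 + 2*H)*l + l = l*(512 + 2*H) + l = l + l*(512 + 2*H))
(U(-126, 58) - 227)/(-46058 - 20320) = (-126*(513 + 2*58) - 227)/(-46058 - 20320) = (-126*(513 + 116) - 227)/(-66378) = (-126*629 - 227)*(-1/66378) = (-79254 - 227)*(-1/66378) = -79481*(-1/66378) = 79481/66378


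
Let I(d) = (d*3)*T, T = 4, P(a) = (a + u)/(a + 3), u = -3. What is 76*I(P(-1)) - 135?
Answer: -1959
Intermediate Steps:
P(a) = (-3 + a)/(3 + a) (P(a) = (a - 3)/(a + 3) = (-3 + a)/(3 + a))
I(d) = 12*d (I(d) = (d*3)*4 = (3*d)*4 = 12*d)
76*I(P(-1)) - 135 = 76*(12*((-3 - 1)/(3 - 1))) - 135 = 76*(12*(-4/2)) - 135 = 76*(12*((1/2)*(-4))) - 135 = 76*(12*(-2)) - 135 = 76*(-24) - 135 = -1824 - 135 = -1959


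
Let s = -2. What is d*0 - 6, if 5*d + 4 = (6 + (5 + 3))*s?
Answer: -6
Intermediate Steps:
d = -32/5 (d = -4/5 + ((6 + (5 + 3))*(-2))/5 = -4/5 + ((6 + 8)*(-2))/5 = -4/5 + (14*(-2))/5 = -4/5 + (1/5)*(-28) = -4/5 - 28/5 = -32/5 ≈ -6.4000)
d*0 - 6 = -32/5*0 - 6 = 0 - 6 = -6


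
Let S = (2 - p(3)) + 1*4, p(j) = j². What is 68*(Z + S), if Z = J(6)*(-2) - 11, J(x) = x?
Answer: -1768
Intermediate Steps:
S = -3 (S = (2 - 1*3²) + 1*4 = (2 - 1*9) + 4 = (2 - 9) + 4 = -7 + 4 = -3)
Z = -23 (Z = 6*(-2) - 11 = -12 - 11 = -23)
68*(Z + S) = 68*(-23 - 3) = 68*(-26) = -1768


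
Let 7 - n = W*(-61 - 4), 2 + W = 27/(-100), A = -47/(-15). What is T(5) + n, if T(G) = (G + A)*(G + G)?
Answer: -3553/60 ≈ -59.217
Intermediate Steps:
A = 47/15 (A = -47*(-1/15) = 47/15 ≈ 3.1333)
W = -227/100 (W = -2 + 27/(-100) = -2 + 27*(-1/100) = -2 - 27/100 = -227/100 ≈ -2.2700)
T(G) = 2*G*(47/15 + G) (T(G) = (G + 47/15)*(G + G) = (47/15 + G)*(2*G) = 2*G*(47/15 + G))
n = -2811/20 (n = 7 - (-227)*(-61 - 4)/100 = 7 - (-227)*(-65)/100 = 7 - 1*2951/20 = 7 - 2951/20 = -2811/20 ≈ -140.55)
T(5) + n = (2/15)*5*(47 + 15*5) - 2811/20 = (2/15)*5*(47 + 75) - 2811/20 = (2/15)*5*122 - 2811/20 = 244/3 - 2811/20 = -3553/60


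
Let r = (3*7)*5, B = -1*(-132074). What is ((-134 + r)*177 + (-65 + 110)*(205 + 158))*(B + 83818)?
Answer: 2418422184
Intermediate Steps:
B = 132074
r = 105 (r = 21*5 = 105)
((-134 + r)*177 + (-65 + 110)*(205 + 158))*(B + 83818) = ((-134 + 105)*177 + (-65 + 110)*(205 + 158))*(132074 + 83818) = (-29*177 + 45*363)*215892 = (-5133 + 16335)*215892 = 11202*215892 = 2418422184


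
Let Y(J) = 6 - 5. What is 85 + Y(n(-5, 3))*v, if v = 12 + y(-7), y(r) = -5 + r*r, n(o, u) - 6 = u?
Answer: 141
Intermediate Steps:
n(o, u) = 6 + u
y(r) = -5 + r²
v = 56 (v = 12 + (-5 + (-7)²) = 12 + (-5 + 49) = 12 + 44 = 56)
Y(J) = 1
85 + Y(n(-5, 3))*v = 85 + 1*56 = 85 + 56 = 141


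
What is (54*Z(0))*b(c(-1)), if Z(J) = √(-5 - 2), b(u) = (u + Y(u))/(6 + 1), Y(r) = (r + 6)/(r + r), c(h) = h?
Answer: -27*I*√7 ≈ -71.435*I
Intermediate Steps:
Y(r) = (6 + r)/(2*r) (Y(r) = (6 + r)/((2*r)) = (6 + r)*(1/(2*r)) = (6 + r)/(2*r))
b(u) = u/7 + (6 + u)/(14*u) (b(u) = (u + (6 + u)/(2*u))/(6 + 1) = (u + (6 + u)/(2*u))/7 = (u + (6 + u)/(2*u))*(⅐) = u/7 + (6 + u)/(14*u))
Z(J) = I*√7 (Z(J) = √(-7) = I*√7)
(54*Z(0))*b(c(-1)) = (54*(I*√7))*((1/14)*(6 - 1 + 2*(-1)²)/(-1)) = (54*I*√7)*((1/14)*(-1)*(6 - 1 + 2*1)) = (54*I*√7)*((1/14)*(-1)*(6 - 1 + 2)) = (54*I*√7)*((1/14)*(-1)*7) = (54*I*√7)*(-½) = -27*I*√7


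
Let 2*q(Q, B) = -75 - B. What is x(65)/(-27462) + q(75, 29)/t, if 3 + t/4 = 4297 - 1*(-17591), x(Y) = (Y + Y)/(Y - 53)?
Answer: -1188187/1202011740 ≈ -0.00098850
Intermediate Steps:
q(Q, B) = -75/2 - B/2 (q(Q, B) = (-75 - B)/2 = -75/2 - B/2)
x(Y) = 2*Y/(-53 + Y) (x(Y) = (2*Y)/(-53 + Y) = 2*Y/(-53 + Y))
t = 87540 (t = -12 + 4*(4297 - 1*(-17591)) = -12 + 4*(4297 + 17591) = -12 + 4*21888 = -12 + 87552 = 87540)
x(65)/(-27462) + q(75, 29)/t = (2*65/(-53 + 65))/(-27462) + (-75/2 - ½*29)/87540 = (2*65/12)*(-1/27462) + (-75/2 - 29/2)*(1/87540) = (2*65*(1/12))*(-1/27462) - 52*1/87540 = (65/6)*(-1/27462) - 13/21885 = -65/164772 - 13/21885 = -1188187/1202011740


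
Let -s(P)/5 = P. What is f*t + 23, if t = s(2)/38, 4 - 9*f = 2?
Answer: 3923/171 ≈ 22.942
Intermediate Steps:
f = 2/9 (f = 4/9 - 1/9*2 = 4/9 - 2/9 = 2/9 ≈ 0.22222)
s(P) = -5*P
t = -5/19 (t = -5*2/38 = -10*1/38 = -5/19 ≈ -0.26316)
f*t + 23 = (2/9)*(-5/19) + 23 = -10/171 + 23 = 3923/171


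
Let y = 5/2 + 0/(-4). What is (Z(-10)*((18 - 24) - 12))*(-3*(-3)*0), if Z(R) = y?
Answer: 0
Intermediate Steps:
y = 5/2 (y = 5*(½) + 0*(-¼) = 5/2 + 0 = 5/2 ≈ 2.5000)
Z(R) = 5/2
(Z(-10)*((18 - 24) - 12))*(-3*(-3)*0) = (5*((18 - 24) - 12)/2)*(-3*(-3)*0) = (5*(-6 - 12)/2)*(9*0) = ((5/2)*(-18))*0 = -45*0 = 0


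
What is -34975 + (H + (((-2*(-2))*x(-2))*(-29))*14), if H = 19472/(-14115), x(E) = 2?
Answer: -539537117/14115 ≈ -38224.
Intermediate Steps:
H = -19472/14115 (H = 19472*(-1/14115) = -19472/14115 ≈ -1.3795)
-34975 + (H + (((-2*(-2))*x(-2))*(-29))*14) = -34975 + (-19472/14115 + ((-2*(-2)*2)*(-29))*14) = -34975 + (-19472/14115 + ((4*2)*(-29))*14) = -34975 + (-19472/14115 + (8*(-29))*14) = -34975 + (-19472/14115 - 232*14) = -34975 + (-19472/14115 - 3248) = -34975 - 45864992/14115 = -539537117/14115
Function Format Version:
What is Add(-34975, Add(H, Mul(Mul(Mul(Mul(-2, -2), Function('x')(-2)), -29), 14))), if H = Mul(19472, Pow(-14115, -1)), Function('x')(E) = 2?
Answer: Rational(-539537117, 14115) ≈ -38224.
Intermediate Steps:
H = Rational(-19472, 14115) (H = Mul(19472, Rational(-1, 14115)) = Rational(-19472, 14115) ≈ -1.3795)
Add(-34975, Add(H, Mul(Mul(Mul(Mul(-2, -2), Function('x')(-2)), -29), 14))) = Add(-34975, Add(Rational(-19472, 14115), Mul(Mul(Mul(Mul(-2, -2), 2), -29), 14))) = Add(-34975, Add(Rational(-19472, 14115), Mul(Mul(Mul(4, 2), -29), 14))) = Add(-34975, Add(Rational(-19472, 14115), Mul(Mul(8, -29), 14))) = Add(-34975, Add(Rational(-19472, 14115), Mul(-232, 14))) = Add(-34975, Add(Rational(-19472, 14115), -3248)) = Add(-34975, Rational(-45864992, 14115)) = Rational(-539537117, 14115)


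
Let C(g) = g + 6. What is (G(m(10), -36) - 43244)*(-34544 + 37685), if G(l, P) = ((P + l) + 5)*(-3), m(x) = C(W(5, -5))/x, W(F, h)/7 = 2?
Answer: -135556137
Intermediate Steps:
W(F, h) = 14 (W(F, h) = 7*2 = 14)
C(g) = 6 + g
m(x) = 20/x (m(x) = (6 + 14)/x = 20/x)
G(l, P) = -15 - 3*P - 3*l (G(l, P) = (5 + P + l)*(-3) = -15 - 3*P - 3*l)
(G(m(10), -36) - 43244)*(-34544 + 37685) = ((-15 - 3*(-36) - 60/10) - 43244)*(-34544 + 37685) = ((-15 + 108 - 60/10) - 43244)*3141 = ((-15 + 108 - 3*2) - 43244)*3141 = ((-15 + 108 - 6) - 43244)*3141 = (87 - 43244)*3141 = -43157*3141 = -135556137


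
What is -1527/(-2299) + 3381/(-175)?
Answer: -1072242/57475 ≈ -18.656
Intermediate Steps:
-1527/(-2299) + 3381/(-175) = -1527*(-1/2299) + 3381*(-1/175) = 1527/2299 - 483/25 = -1072242/57475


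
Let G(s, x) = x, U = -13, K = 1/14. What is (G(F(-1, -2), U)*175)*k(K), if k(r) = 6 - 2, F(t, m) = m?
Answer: -9100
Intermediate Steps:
K = 1/14 ≈ 0.071429
k(r) = 4
(G(F(-1, -2), U)*175)*k(K) = -13*175*4 = -2275*4 = -9100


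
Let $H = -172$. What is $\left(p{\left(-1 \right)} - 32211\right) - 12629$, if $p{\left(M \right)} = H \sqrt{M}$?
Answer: $-44840 - 172 i \approx -44840.0 - 172.0 i$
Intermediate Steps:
$p{\left(M \right)} = - 172 \sqrt{M}$
$\left(p{\left(-1 \right)} - 32211\right) - 12629 = \left(- 172 \sqrt{-1} - 32211\right) - 12629 = \left(- 172 i - 32211\right) - 12629 = \left(-32211 - 172 i\right) - 12629 = -44840 - 172 i$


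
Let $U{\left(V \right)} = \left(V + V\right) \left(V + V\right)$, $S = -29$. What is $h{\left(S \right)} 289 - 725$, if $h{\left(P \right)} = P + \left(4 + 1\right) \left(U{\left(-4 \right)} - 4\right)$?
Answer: $77594$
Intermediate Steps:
$U{\left(V \right)} = 4 V^{2}$ ($U{\left(V \right)} = 2 V 2 V = 4 V^{2}$)
$h{\left(P \right)} = 300 + P$ ($h{\left(P \right)} = P + \left(4 + 1\right) \left(4 \left(-4\right)^{2} - 4\right) = P + 5 \left(4 \cdot 16 - 4\right) = P + 5 \left(64 - 4\right) = P + 5 \cdot 60 = P + 300 = 300 + P$)
$h{\left(S \right)} 289 - 725 = \left(300 - 29\right) 289 - 725 = 271 \cdot 289 - 725 = 78319 - 725 = 77594$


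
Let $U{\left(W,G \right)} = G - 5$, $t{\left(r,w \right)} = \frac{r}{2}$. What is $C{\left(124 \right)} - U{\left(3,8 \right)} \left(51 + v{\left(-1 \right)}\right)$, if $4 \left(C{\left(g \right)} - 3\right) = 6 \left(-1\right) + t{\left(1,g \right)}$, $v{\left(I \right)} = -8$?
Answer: $- \frac{1019}{8} \approx -127.38$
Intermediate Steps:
$t{\left(r,w \right)} = \frac{r}{2}$ ($t{\left(r,w \right)} = r \frac{1}{2} = \frac{r}{2}$)
$C{\left(g \right)} = \frac{13}{8}$ ($C{\left(g \right)} = 3 + \frac{6 \left(-1\right) + \frac{1}{2} \cdot 1}{4} = 3 + \frac{-6 + \frac{1}{2}}{4} = 3 + \frac{1}{4} \left(- \frac{11}{2}\right) = 3 - \frac{11}{8} = \frac{13}{8}$)
$U{\left(W,G \right)} = -5 + G$
$C{\left(124 \right)} - U{\left(3,8 \right)} \left(51 + v{\left(-1 \right)}\right) = \frac{13}{8} - \left(-5 + 8\right) \left(51 - 8\right) = \frac{13}{8} - 3 \cdot 43 = \frac{13}{8} - 129 = - \frac{1019}{8}$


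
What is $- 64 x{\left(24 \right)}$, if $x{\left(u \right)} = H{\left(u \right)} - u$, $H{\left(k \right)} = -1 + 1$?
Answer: $1536$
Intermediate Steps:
$H{\left(k \right)} = 0$
$x{\left(u \right)} = - u$ ($x{\left(u \right)} = 0 - u = - u$)
$- 64 x{\left(24 \right)} = - 64 \left(\left(-1\right) 24\right) = \left(-64\right) \left(-24\right) = 1536$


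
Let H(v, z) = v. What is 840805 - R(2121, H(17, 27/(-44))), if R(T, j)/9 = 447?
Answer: 836782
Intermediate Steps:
R(T, j) = 4023 (R(T, j) = 9*447 = 4023)
840805 - R(2121, H(17, 27/(-44))) = 840805 - 1*4023 = 840805 - 4023 = 836782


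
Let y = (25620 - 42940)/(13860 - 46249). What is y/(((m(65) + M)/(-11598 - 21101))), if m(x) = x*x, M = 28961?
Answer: -283173340/537430677 ≈ -0.52690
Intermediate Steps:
m(x) = x**2
y = 17320/32389 (y = -17320/(-32389) = -17320*(-1/32389) = 17320/32389 ≈ 0.53475)
y/(((m(65) + M)/(-11598 - 21101))) = 17320/(32389*(((65**2 + 28961)/(-11598 - 21101)))) = 17320/(32389*(((4225 + 28961)/(-32699)))) = 17320/(32389*((33186*(-1/32699)))) = 17320/(32389*(-33186/32699)) = (17320/32389)*(-32699/33186) = -283173340/537430677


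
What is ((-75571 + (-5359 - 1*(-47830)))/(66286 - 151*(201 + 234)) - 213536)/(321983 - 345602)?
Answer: 42789412/4731673 ≈ 9.0432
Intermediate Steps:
((-75571 + (-5359 - 1*(-47830)))/(66286 - 151*(201 + 234)) - 213536)/(321983 - 345602) = ((-75571 + (-5359 + 47830))/(66286 - 151*435) - 213536)/(-23619) = ((-75571 + 42471)/(66286 - 65685) - 213536)*(-1/23619) = (-33100/601 - 213536)*(-1/23619) = -128368236/601*(-1/23619) = 42789412/4731673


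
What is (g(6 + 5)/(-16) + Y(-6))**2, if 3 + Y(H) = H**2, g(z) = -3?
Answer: 281961/256 ≈ 1101.4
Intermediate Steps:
Y(H) = -3 + H**2
(g(6 + 5)/(-16) + Y(-6))**2 = (-3/(-16) + (-3 + (-6)**2))**2 = (-3*(-1/16) + (-3 + 36))**2 = (3/16 + 33)**2 = (531/16)**2 = 281961/256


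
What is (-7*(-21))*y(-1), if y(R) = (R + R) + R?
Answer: -441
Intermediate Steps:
y(R) = 3*R (y(R) = 2*R + R = 3*R)
(-7*(-21))*y(-1) = (-7*(-21))*(3*(-1)) = 147*(-3) = -441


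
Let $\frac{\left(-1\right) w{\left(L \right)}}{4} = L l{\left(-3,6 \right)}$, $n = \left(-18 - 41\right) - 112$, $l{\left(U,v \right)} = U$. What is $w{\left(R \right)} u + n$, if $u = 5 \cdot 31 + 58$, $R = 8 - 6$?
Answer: $4941$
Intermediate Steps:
$R = 2$
$n = -171$ ($n = -59 - 112 = -171$)
$u = 213$ ($u = 155 + 58 = 213$)
$w{\left(L \right)} = 12 L$ ($w{\left(L \right)} = - 4 L \left(-3\right) = - 4 \left(- 3 L\right) = 12 L$)
$w{\left(R \right)} u + n = 12 \cdot 2 \cdot 213 - 171 = 24 \cdot 213 - 171 = 5112 - 171 = 4941$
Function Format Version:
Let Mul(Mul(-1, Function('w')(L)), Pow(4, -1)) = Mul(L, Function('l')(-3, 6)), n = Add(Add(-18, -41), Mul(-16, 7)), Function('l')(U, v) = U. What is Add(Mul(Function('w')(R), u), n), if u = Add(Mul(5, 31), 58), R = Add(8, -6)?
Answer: 4941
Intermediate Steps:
R = 2
n = -171 (n = Add(-59, -112) = -171)
u = 213 (u = Add(155, 58) = 213)
Function('w')(L) = Mul(12, L) (Function('w')(L) = Mul(-4, Mul(L, -3)) = Mul(-4, Mul(-3, L)) = Mul(12, L))
Add(Mul(Function('w')(R), u), n) = Add(Mul(Mul(12, 2), 213), -171) = Add(Mul(24, 213), -171) = Add(5112, -171) = 4941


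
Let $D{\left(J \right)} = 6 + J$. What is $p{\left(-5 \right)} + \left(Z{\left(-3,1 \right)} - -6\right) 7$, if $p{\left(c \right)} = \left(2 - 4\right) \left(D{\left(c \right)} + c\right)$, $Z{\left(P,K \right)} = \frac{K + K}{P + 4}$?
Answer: $64$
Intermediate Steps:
$Z{\left(P,K \right)} = \frac{2 K}{4 + P}$
$p{\left(c \right)} = -12 - 4 c$ ($p{\left(c \right)} = \left(2 - 4\right) \left(\left(6 + c\right) + c\right) = - 2 \left(6 + 2 c\right) = -12 - 4 c$)
$p{\left(-5 \right)} + \left(Z{\left(-3,1 \right)} - -6\right) 7 = \left(-12 - -20\right) + \left(2 \cdot 1 \frac{1}{4 - 3} - -6\right) 7 = \left(-12 + 20\right) + \left(2 \cdot 1 \cdot 1^{-1} + 6\right) 7 = 8 + \left(2 \cdot 1 \cdot 1 + 6\right) 7 = 8 + \left(2 + 6\right) 7 = 8 + 8 \cdot 7 = 8 + 56 = 64$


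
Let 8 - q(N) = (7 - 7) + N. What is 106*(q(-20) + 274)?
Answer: 32012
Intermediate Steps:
q(N) = 8 - N (q(N) = 8 - ((7 - 7) + N) = 8 - (0 + N) = 8 - N)
106*(q(-20) + 274) = 106*((8 - 1*(-20)) + 274) = 106*((8 + 20) + 274) = 106*(28 + 274) = 106*302 = 32012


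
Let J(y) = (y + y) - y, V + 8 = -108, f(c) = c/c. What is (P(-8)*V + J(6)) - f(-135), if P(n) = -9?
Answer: 1049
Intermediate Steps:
f(c) = 1
V = -116 (V = -8 - 108 = -116)
J(y) = y (J(y) = 2*y - y = y)
(P(-8)*V + J(6)) - f(-135) = (-9*(-116) + 6) - 1*1 = (1044 + 6) - 1 = 1050 - 1 = 1049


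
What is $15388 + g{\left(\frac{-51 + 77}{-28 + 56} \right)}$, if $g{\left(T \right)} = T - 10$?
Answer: $\frac{215305}{14} \approx 15379.0$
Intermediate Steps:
$g{\left(T \right)} = -10 + T$ ($g{\left(T \right)} = T - 10 = -10 + T$)
$15388 + g{\left(\frac{-51 + 77}{-28 + 56} \right)} = 15388 - \left(10 - \frac{-51 + 77}{-28 + 56}\right) = 15388 - \left(10 - \frac{26}{28}\right) = 15388 + \left(-10 + 26 \cdot \frac{1}{28}\right) = 15388 + \left(-10 + \frac{13}{14}\right) = 15388 - \frac{127}{14} = \frac{215305}{14}$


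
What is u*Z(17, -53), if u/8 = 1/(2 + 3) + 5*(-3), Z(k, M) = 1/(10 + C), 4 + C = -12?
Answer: 296/15 ≈ 19.733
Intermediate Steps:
C = -16 (C = -4 - 12 = -16)
Z(k, M) = -1/6 (Z(k, M) = 1/(10 - 16) = 1/(-6) = -1/6)
u = -592/5 (u = 8*(1/(2 + 3) + 5*(-3)) = 8*(1/5 - 15) = 8*(-74/5) = -592/5 ≈ -118.40)
u*Z(17, -53) = -592/5*(-1/6) = 296/15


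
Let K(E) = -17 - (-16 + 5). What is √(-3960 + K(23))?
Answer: I*√3966 ≈ 62.976*I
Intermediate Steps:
K(E) = -6 (K(E) = -17 - 1*(-11) = -17 + 11 = -6)
√(-3960 + K(23)) = √(-3960 - 6) = √(-3966) = I*√3966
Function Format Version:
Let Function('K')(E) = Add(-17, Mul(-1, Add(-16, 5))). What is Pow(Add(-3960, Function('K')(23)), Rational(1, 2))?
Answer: Mul(I, Pow(3966, Rational(1, 2))) ≈ Mul(62.976, I)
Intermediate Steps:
Function('K')(E) = -6 (Function('K')(E) = Add(-17, Mul(-1, -11)) = Add(-17, 11) = -6)
Pow(Add(-3960, Function('K')(23)), Rational(1, 2)) = Pow(Add(-3960, -6), Rational(1, 2)) = Pow(-3966, Rational(1, 2)) = Mul(I, Pow(3966, Rational(1, 2)))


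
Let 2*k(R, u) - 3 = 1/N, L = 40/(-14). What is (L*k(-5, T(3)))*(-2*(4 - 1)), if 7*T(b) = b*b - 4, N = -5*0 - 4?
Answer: 165/7 ≈ 23.571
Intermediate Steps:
N = -4 (N = 0 - 4 = -4)
T(b) = -4/7 + b²/7 (T(b) = (b*b - 4)/7 = (b² - 4)/7 = (-4 + b²)/7 = -4/7 + b²/7)
L = -20/7 (L = 40*(-1/14) = -20/7 ≈ -2.8571)
k(R, u) = 11/8 (k(R, u) = 3/2 + (½)/(-4) = 3/2 + (½)*(-¼) = 3/2 - ⅛ = 11/8)
(L*k(-5, T(3)))*(-2*(4 - 1)) = (-20/7*11/8)*(-2*(4 - 1)) = -(-55)*3/7 = -55/14*(-6) = 165/7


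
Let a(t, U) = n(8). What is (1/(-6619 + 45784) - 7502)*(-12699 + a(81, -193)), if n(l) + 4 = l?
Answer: 745998389831/7833 ≈ 9.5238e+7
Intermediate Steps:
n(l) = -4 + l
a(t, U) = 4 (a(t, U) = -4 + 8 = 4)
(1/(-6619 + 45784) - 7502)*(-12699 + a(81, -193)) = (1/(-6619 + 45784) - 7502)*(-12699 + 4) = (1/39165 - 7502)*(-12695) = -293815829/39165*(-12695) = 745998389831/7833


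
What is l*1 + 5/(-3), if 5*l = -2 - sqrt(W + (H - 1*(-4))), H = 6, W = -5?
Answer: -31/15 - sqrt(5)/5 ≈ -2.5139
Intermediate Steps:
l = -2/5 - sqrt(5)/5 (l = (-2 - sqrt(-5 + (6 - 1*(-4))))/5 = (-2 - sqrt(-5 + (6 + 4)))/5 = (-2 - sqrt(-5 + 10))/5 = (-2 - sqrt(5))/5 = -2/5 - sqrt(5)/5 ≈ -0.84721)
l*1 + 5/(-3) = (-2/5 - sqrt(5)/5)*1 + 5/(-3) = (-2/5 - sqrt(5)/5) + 5*(-1/3) = (-2/5 - sqrt(5)/5) - 5/3 = -31/15 - sqrt(5)/5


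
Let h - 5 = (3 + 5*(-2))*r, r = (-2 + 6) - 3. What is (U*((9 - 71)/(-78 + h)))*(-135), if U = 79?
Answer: -66123/8 ≈ -8265.4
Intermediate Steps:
r = 1 (r = 4 - 3 = 1)
h = -2 (h = 5 + (3 + 5*(-2))*1 = 5 + (3 - 10)*1 = 5 - 7*1 = 5 - 7 = -2)
(U*((9 - 71)/(-78 + h)))*(-135) = (79*((9 - 71)/(-78 - 2)))*(-135) = (79*(-62/(-80)))*(-135) = (79*(-62*(-1/80)))*(-135) = (79*(31/40))*(-135) = (2449/40)*(-135) = -66123/8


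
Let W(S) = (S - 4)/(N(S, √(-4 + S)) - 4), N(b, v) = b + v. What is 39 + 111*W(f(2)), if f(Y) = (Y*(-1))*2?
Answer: 413/3 + 74*I*√2/3 ≈ 137.67 + 34.884*I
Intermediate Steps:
f(Y) = -2*Y (f(Y) = -Y*2 = -2*Y)
W(S) = (-4 + S)/(-4 + S + √(-4 + S)) (W(S) = (S - 4)/((S + √(-4 + S)) - 4) = (-4 + S)/(-4 + S + √(-4 + S)))
39 + 111*W(f(2)) = 39 + 111*((-4 - 2*2)/(-4 - 2*2 + √(-4 - 2*2))) = 39 + 111*((-4 - 4)/(-4 - 4 + √(-4 - 4))) = 39 + 111*(-8/(-4 - 4 + √(-8))) = 39 + 111*(-8/(-4 - 4 + 2*I*√2)) = 39 + 111*(-8/(-8 + 2*I*√2)) = 39 - 888/(-8 + 2*I*√2)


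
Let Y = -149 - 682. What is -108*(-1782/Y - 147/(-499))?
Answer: -36409500/138223 ≈ -263.41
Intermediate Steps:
Y = -831
-108*(-1782/Y - 147/(-499)) = -108*(-1782/(-831) - 147/(-499)) = -108*(-1782*(-1/831) - 147*(-1/499)) = -108*(594/277 + 147/499) = -108*337125/138223 = -36409500/138223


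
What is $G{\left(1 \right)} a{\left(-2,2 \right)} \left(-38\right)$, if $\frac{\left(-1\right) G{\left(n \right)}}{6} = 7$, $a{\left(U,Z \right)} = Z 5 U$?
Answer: $-31920$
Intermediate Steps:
$a{\left(U,Z \right)} = 5 U Z$ ($a{\left(U,Z \right)} = 5 Z U = 5 U Z$)
$G{\left(n \right)} = -42$ ($G{\left(n \right)} = \left(-6\right) 7 = -42$)
$G{\left(1 \right)} a{\left(-2,2 \right)} \left(-38\right) = - 42 \cdot 5 \left(-2\right) 2 \left(-38\right) = \left(-42\right) \left(-20\right) \left(-38\right) = 840 \left(-38\right) = -31920$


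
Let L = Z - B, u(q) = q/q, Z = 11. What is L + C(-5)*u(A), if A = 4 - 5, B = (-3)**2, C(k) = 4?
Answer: 6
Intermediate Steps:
B = 9
A = -1
u(q) = 1
L = 2 (L = 11 - 1*9 = 11 - 9 = 2)
L + C(-5)*u(A) = 2 + 4*1 = 2 + 4 = 6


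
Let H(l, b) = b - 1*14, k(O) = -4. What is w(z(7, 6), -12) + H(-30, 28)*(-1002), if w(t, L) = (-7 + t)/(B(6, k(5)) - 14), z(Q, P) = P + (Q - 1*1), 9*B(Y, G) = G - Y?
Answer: -1907853/136 ≈ -14028.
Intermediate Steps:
B(Y, G) = -Y/9 + G/9 (B(Y, G) = (G - Y)/9 = -Y/9 + G/9)
H(l, b) = -14 + b (H(l, b) = b - 14 = -14 + b)
z(Q, P) = -1 + P + Q (z(Q, P) = P + (Q - 1) = P + (-1 + Q) = -1 + P + Q)
w(t, L) = 63/136 - 9*t/136 (w(t, L) = (-7 + t)/((-⅑*6 + (⅑)*(-4)) - 14) = (-7 + t)/((-⅔ - 4/9) - 14) = (-7 + t)/(-10/9 - 14) = (-7 + t)/(-136/9) = (-7 + t)*(-9/136) = 63/136 - 9*t/136)
w(z(7, 6), -12) + H(-30, 28)*(-1002) = (63/136 - 9*(-1 + 6 + 7)/136) + (-14 + 28)*(-1002) = (63/136 - 9/136*12) + 14*(-1002) = (63/136 - 27/34) - 14028 = -45/136 - 14028 = -1907853/136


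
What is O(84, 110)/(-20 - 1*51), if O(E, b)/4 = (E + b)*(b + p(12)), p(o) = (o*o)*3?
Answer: -420592/71 ≈ -5923.8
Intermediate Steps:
p(o) = 3*o**2 (p(o) = o**2*3 = 3*o**2)
O(E, b) = 4*(432 + b)*(E + b) (O(E, b) = 4*((E + b)*(b + 3*12**2)) = 4*((E + b)*(b + 3*144)) = 4*((E + b)*(b + 432)) = 4*((E + b)*(432 + b)) = 4*((432 + b)*(E + b)) = 4*(432 + b)*(E + b))
O(84, 110)/(-20 - 1*51) = (4*110**2 + 1728*84 + 1728*110 + 4*84*110)/(-20 - 1*51) = (4*12100 + 145152 + 190080 + 36960)/(-20 - 51) = (48400 + 145152 + 190080 + 36960)/(-71) = 420592*(-1/71) = -420592/71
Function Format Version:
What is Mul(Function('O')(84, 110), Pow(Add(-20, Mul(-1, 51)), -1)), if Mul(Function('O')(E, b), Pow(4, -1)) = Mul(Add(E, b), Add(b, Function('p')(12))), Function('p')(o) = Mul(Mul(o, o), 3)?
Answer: Rational(-420592, 71) ≈ -5923.8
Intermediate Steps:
Function('p')(o) = Mul(3, Pow(o, 2)) (Function('p')(o) = Mul(Pow(o, 2), 3) = Mul(3, Pow(o, 2)))
Function('O')(E, b) = Mul(4, Add(432, b), Add(E, b)) (Function('O')(E, b) = Mul(4, Mul(Add(E, b), Add(b, Mul(3, Pow(12, 2))))) = Mul(4, Mul(Add(E, b), Add(b, Mul(3, 144)))) = Mul(4, Mul(Add(E, b), Add(b, 432))) = Mul(4, Mul(Add(E, b), Add(432, b))) = Mul(4, Mul(Add(432, b), Add(E, b))) = Mul(4, Add(432, b), Add(E, b)))
Mul(Function('O')(84, 110), Pow(Add(-20, Mul(-1, 51)), -1)) = Mul(Add(Mul(4, Pow(110, 2)), Mul(1728, 84), Mul(1728, 110), Mul(4, 84, 110)), Pow(Add(-20, Mul(-1, 51)), -1)) = Mul(Add(Mul(4, 12100), 145152, 190080, 36960), Pow(Add(-20, -51), -1)) = Mul(Add(48400, 145152, 190080, 36960), Pow(-71, -1)) = Mul(420592, Rational(-1, 71)) = Rational(-420592, 71)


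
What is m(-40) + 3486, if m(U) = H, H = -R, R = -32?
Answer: 3518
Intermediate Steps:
H = 32 (H = -1*(-32) = 32)
m(U) = 32
m(-40) + 3486 = 32 + 3486 = 3518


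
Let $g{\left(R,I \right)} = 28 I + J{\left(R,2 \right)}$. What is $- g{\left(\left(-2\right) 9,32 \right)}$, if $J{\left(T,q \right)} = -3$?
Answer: $-893$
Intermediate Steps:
$g{\left(R,I \right)} = -3 + 28 I$ ($g{\left(R,I \right)} = 28 I - 3 = -3 + 28 I$)
$- g{\left(\left(-2\right) 9,32 \right)} = - (-3 + 28 \cdot 32) = - (-3 + 896) = \left(-1\right) 893 = -893$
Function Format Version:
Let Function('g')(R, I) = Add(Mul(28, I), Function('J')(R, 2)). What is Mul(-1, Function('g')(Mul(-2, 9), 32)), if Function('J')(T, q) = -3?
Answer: -893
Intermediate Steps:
Function('g')(R, I) = Add(-3, Mul(28, I)) (Function('g')(R, I) = Add(Mul(28, I), -3) = Add(-3, Mul(28, I)))
Mul(-1, Function('g')(Mul(-2, 9), 32)) = Mul(-1, Add(-3, Mul(28, 32))) = Mul(-1, Add(-3, 896)) = Mul(-1, 893) = -893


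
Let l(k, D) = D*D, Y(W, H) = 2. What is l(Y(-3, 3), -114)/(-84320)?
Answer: -3249/21080 ≈ -0.15413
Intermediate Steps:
l(k, D) = D**2
l(Y(-3, 3), -114)/(-84320) = (-114)**2/(-84320) = 12996*(-1/84320) = -3249/21080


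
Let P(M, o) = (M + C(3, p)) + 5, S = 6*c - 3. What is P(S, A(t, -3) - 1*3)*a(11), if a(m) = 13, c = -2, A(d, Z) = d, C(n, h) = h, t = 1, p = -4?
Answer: -182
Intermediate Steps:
S = -15 (S = 6*(-2) - 3 = -12 - 3 = -15)
P(M, o) = 1 + M (P(M, o) = (M - 4) + 5 = (-4 + M) + 5 = 1 + M)
P(S, A(t, -3) - 1*3)*a(11) = (1 - 15)*13 = -14*13 = -182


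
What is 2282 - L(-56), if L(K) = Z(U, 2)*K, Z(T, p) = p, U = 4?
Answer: 2394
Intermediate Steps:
L(K) = 2*K
2282 - L(-56) = 2282 - 2*(-56) = 2282 - 1*(-112) = 2282 + 112 = 2394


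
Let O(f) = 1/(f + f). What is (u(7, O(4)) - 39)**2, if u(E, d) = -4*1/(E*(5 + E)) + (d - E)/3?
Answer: 5359225/3136 ≈ 1708.9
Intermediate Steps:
O(f) = 1/(2*f)
u(E, d) = -E/3 + d/3 - 4/(E*(5 + E)) (u(E, d) = -4/(E*(5 + E)) + (d - E)*(1/3) = -4/(E*(5 + E)) + (-E/3 + d/3) = -E/3 + d/3 - 4/(E*(5 + E)))
(u(7, O(4)) - 39)**2 = ((1/3)*(-12 - 1*7**3 - 5*7**2 + ((1/2)/4)*7**2 + 5*7*((1/2)/4))/(7*(5 + 7)) - 39)**2 = ((1/3)*(1/7)*(-12 - 1*343 - 5*49 + ((1/2)*(1/4))*49 + 5*7*((1/2)*(1/4)))/12 - 39)**2 = ((1/3)*(1/7)*(1/12)*(-12 - 343 - 245 + (1/8)*49 + 5*7*(1/8)) - 39)**2 = ((1/3)*(1/7)*(1/12)*(-12 - 343 - 245 + 49/8 + 35/8) - 39)**2 = ((1/3)*(1/7)*(1/12)*(-1179/2) - 39)**2 = (-131/56 - 39)**2 = (-2315/56)**2 = 5359225/3136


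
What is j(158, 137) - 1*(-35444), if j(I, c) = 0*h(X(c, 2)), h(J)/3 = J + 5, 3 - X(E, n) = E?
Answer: 35444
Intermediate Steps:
X(E, n) = 3 - E
h(J) = 15 + 3*J (h(J) = 3*(J + 5) = 3*(5 + J) = 15 + 3*J)
j(I, c) = 0 (j(I, c) = 0*(15 + 3*(3 - c)) = 0*(15 + (9 - 3*c)) = 0*(24 - 3*c) = 0)
j(158, 137) - 1*(-35444) = 0 - 1*(-35444) = 0 + 35444 = 35444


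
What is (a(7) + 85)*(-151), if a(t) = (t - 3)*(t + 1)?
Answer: -17667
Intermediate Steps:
a(t) = (1 + t)*(-3 + t) (a(t) = (-3 + t)*(1 + t) = (1 + t)*(-3 + t))
(a(7) + 85)*(-151) = ((-3 + 7² - 2*7) + 85)*(-151) = ((-3 + 49 - 14) + 85)*(-151) = (32 + 85)*(-151) = 117*(-151) = -17667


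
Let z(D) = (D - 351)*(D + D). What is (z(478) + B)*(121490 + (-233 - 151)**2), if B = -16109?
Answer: 28320820638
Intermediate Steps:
z(D) = 2*D*(-351 + D) (z(D) = (-351 + D)*(2*D) = 2*D*(-351 + D))
(z(478) + B)*(121490 + (-233 - 151)**2) = (2*478*(-351 + 478) - 16109)*(121490 + (-233 - 151)**2) = (2*478*127 - 16109)*(121490 + (-384)**2) = (121412 - 16109)*(121490 + 147456) = 105303*268946 = 28320820638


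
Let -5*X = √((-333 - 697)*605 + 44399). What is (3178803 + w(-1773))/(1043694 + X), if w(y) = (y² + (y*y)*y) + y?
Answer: -48420064065887100/9077476573217 - 9278593930*I*√578751/9077476573217 ≈ -5334.1 - 0.77761*I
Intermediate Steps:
w(y) = y + y² + y³ (w(y) = (y² + y²*y) + y = (y² + y³) + y = y + y² + y³)
X = -I*√578751/5 (X = -√((-333 - 697)*605 + 44399)/5 = -√(-1030*605 + 44399)/5 = -√(-623150 + 44399)/5 = -I*√578751/5 ≈ -152.15*I)
(3178803 + w(-1773))/(1043694 + X) = (3178803 - 1773*(1 - 1773 + (-1773)²))/(1043694 - I*√578751/5) = (3178803 - 1773*(1 - 1773 + 3143529))/(1043694 - I*√578751/5) = (3178803 - 1773*3141757)/(1043694 - I*√578751/5) = (3178803 - 5570335161)/(1043694 - I*√578751/5) = -5567156358/(1043694 - I*√578751/5)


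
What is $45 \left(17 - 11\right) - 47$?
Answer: $223$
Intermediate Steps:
$45 \left(17 - 11\right) - 47 = 45 \cdot 6 - 47 = 270 - 47 = 223$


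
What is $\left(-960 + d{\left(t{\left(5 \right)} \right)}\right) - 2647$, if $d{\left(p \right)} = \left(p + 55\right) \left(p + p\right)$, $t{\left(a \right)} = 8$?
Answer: $-2599$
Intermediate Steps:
$d{\left(p \right)} = 2 p \left(55 + p\right)$ ($d{\left(p \right)} = \left(55 + p\right) 2 p = 2 p \left(55 + p\right)$)
$\left(-960 + d{\left(t{\left(5 \right)} \right)}\right) - 2647 = \left(-960 + 2 \cdot 8 \left(55 + 8\right)\right) - 2647 = \left(-960 + 2 \cdot 8 \cdot 63\right) - 2647 = \left(-960 + 1008\right) - 2647 = 48 - 2647 = -2599$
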